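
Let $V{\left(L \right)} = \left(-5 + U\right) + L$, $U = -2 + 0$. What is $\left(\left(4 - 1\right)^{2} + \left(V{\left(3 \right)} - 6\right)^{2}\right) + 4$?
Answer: $113$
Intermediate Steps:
$U = -2$
$V{\left(L \right)} = -7 + L$ ($V{\left(L \right)} = \left(-5 - 2\right) + L = -7 + L$)
$\left(\left(4 - 1\right)^{2} + \left(V{\left(3 \right)} - 6\right)^{2}\right) + 4 = \left(\left(4 - 1\right)^{2} + \left(\left(-7 + 3\right) - 6\right)^{2}\right) + 4 = \left(3^{2} + \left(-4 - 6\right)^{2}\right) + 4 = \left(9 + \left(-10\right)^{2}\right) + 4 = \left(9 + 100\right) + 4 = 109 + 4 = 113$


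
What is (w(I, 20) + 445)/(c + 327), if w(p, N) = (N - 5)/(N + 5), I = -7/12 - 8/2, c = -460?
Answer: -2228/665 ≈ -3.3504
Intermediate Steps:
I = -55/12 (I = -7*1/12 - 8*½ = -7/12 - 4 = -55/12 ≈ -4.5833)
w(p, N) = (-5 + N)/(5 + N)
(w(I, 20) + 445)/(c + 327) = ((-5 + 20)/(5 + 20) + 445)/(-460 + 327) = (15/25 + 445)/(-133) = ((1/25)*15 + 445)*(-1/133) = (⅗ + 445)*(-1/133) = (2228/5)*(-1/133) = -2228/665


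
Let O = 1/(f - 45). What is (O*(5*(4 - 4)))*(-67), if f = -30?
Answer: 0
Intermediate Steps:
O = -1/75 (O = 1/(-30 - 45) = 1/(-75) = -1/75 ≈ -0.013333)
(O*(5*(4 - 4)))*(-67) = -(4 - 4)/15*(-67) = -0/15*(-67) = -1/75*0*(-67) = 0*(-67) = 0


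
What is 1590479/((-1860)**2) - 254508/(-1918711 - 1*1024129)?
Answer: 139025527429/254526231600 ≈ 0.54621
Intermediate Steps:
1590479/((-1860)**2) - 254508/(-1918711 - 1*1024129) = 1590479/3459600 - 254508/(-1918711 - 1024129) = 1590479*(1/3459600) - 254508/(-2942840) = 1590479/3459600 - 254508*(-1/2942840) = 1590479/3459600 + 63627/735710 = 139025527429/254526231600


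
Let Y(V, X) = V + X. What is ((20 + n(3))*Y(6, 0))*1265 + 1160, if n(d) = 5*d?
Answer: 266810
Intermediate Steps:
((20 + n(3))*Y(6, 0))*1265 + 1160 = ((20 + 5*3)*(6 + 0))*1265 + 1160 = ((20 + 15)*6)*1265 + 1160 = (35*6)*1265 + 1160 = 210*1265 + 1160 = 265650 + 1160 = 266810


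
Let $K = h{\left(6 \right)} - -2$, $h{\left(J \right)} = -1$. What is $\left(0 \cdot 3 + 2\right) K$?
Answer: $2$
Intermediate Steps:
$K = 1$ ($K = -1 - -2 = -1 + 2 = 1$)
$\left(0 \cdot 3 + 2\right) K = \left(0 \cdot 3 + 2\right) 1 = \left(0 + 2\right) 1 = 2 \cdot 1 = 2$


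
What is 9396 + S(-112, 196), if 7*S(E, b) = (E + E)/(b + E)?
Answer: 197308/21 ≈ 9395.6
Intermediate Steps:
S(E, b) = 2*E/(7*(E + b)) (S(E, b) = ((E + E)/(b + E))/7 = ((2*E)/(E + b))/7 = (2*E/(E + b))/7 = 2*E/(7*(E + b)))
9396 + S(-112, 196) = 9396 + (2/7)*(-112)/(-112 + 196) = 9396 + (2/7)*(-112)/84 = 9396 + (2/7)*(-112)*(1/84) = 9396 - 8/21 = 197308/21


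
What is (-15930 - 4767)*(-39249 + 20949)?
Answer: 378755100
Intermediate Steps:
(-15930 - 4767)*(-39249 + 20949) = -20697*(-18300) = 378755100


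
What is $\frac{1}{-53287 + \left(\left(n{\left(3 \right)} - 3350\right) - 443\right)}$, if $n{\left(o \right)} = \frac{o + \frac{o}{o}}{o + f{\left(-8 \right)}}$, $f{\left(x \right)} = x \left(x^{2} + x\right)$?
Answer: $- \frac{445}{25400604} \approx -1.7519 \cdot 10^{-5}$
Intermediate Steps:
$f{\left(x \right)} = x \left(x + x^{2}\right)$
$n{\left(o \right)} = \frac{1 + o}{-448 + o}$ ($n{\left(o \right)} = \frac{o + \frac{o}{o}}{o + \left(-8\right)^{2} \left(1 - 8\right)} = \frac{o + 1}{o + 64 \left(-7\right)} = \frac{1 + o}{o - 448} = \frac{1 + o}{-448 + o}$)
$\frac{1}{-53287 + \left(\left(n{\left(3 \right)} - 3350\right) - 443\right)} = \frac{1}{-53287 - \left(3793 - \frac{1 + 3}{-448 + 3}\right)} = \frac{1}{-53287 - \left(3793 - \frac{1}{-445} \cdot 4\right)} = \frac{1}{-53287 - \frac{1687889}{445}} = \frac{1}{- \frac{25400604}{445}} = - \frac{445}{25400604}$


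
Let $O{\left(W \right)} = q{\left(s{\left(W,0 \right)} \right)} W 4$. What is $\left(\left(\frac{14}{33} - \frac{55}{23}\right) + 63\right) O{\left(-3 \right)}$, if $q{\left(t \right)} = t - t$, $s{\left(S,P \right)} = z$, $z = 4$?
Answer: $0$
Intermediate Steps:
$s{\left(S,P \right)} = 4$
$q{\left(t \right)} = 0$
$O{\left(W \right)} = 0$ ($O{\left(W \right)} = 0 W 4 = 0 \cdot 4 = 0$)
$\left(\left(\frac{14}{33} - \frac{55}{23}\right) + 63\right) O{\left(-3 \right)} = \left(\left(\frac{14}{33} - \frac{55}{23}\right) + 63\right) 0 = \left(- \frac{1493}{759} + 63\right) 0 = \frac{46324}{759} \cdot 0 = 0$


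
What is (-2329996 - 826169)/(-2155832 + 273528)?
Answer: 3156165/1882304 ≈ 1.6768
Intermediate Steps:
(-2329996 - 826169)/(-2155832 + 273528) = -3156165/(-1882304) = -3156165*(-1/1882304) = 3156165/1882304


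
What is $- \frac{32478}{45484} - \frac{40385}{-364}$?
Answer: $\frac{456262337}{4139044} \approx 110.23$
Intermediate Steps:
$- \frac{32478}{45484} - \frac{40385}{-364} = \left(-32478\right) \frac{1}{45484} - - \frac{40385}{364} = - \frac{16239}{22742} + \frac{40385}{364} = \frac{456262337}{4139044}$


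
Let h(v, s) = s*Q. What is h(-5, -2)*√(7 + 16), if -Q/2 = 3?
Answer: 12*√23 ≈ 57.550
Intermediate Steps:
Q = -6 (Q = -2*3 = -6)
h(v, s) = -6*s (h(v, s) = s*(-6) = -6*s)
h(-5, -2)*√(7 + 16) = (-6*(-2))*√(7 + 16) = 12*√23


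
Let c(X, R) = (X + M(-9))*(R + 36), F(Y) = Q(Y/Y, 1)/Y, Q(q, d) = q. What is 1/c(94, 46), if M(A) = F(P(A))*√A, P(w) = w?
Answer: 423/3260525 + 3*I/6521050 ≈ 0.00012973 + 4.6005e-7*I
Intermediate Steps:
F(Y) = 1/Y (F(Y) = (Y/Y)/Y = 1/Y)
M(A) = A^(-½) (M(A) = √A/A = A^(-½))
c(X, R) = (36 + R)*(X - I/3) (c(X, R) = (X + (-9)^(-½))*(R + 36) = (X - I/3)*(36 + R) = (36 + R)*(X - I/3))
1/c(94, 46) = 1/(-12*I + 36*94 + 46*94 - ⅓*I*46) = 1/(-12*I + 3384 + 4324 - 46*I/3) = 1/(7708 - 82*I/3) = 9*(7708 + 82*I/3)/534726100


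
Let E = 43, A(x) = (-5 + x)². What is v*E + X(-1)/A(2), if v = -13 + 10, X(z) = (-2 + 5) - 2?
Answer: -1160/9 ≈ -128.89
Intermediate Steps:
X(z) = 1 (X(z) = 3 - 2 = 1)
v = -3
v*E + X(-1)/A(2) = -3*43 + 1/(-5 + 2)² = -129 + 1/(-3)² = -129 + 1/9 = -129 + 1*(⅑) = -129 + ⅑ = -1160/9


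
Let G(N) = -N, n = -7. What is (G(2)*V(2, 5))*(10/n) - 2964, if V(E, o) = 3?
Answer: -20688/7 ≈ -2955.4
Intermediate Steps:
(G(2)*V(2, 5))*(10/n) - 2964 = (-1*2*3)*(10/(-7)) - 2964 = (-2*3)*(10*(-⅐)) - 2964 = -6*(-10/7) - 2964 = 60/7 - 2964 = -20688/7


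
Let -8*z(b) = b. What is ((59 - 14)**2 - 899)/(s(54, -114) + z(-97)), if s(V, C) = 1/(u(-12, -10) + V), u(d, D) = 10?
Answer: 72064/777 ≈ 92.746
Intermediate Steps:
s(V, C) = 1/(10 + V)
z(b) = -b/8
((59 - 14)**2 - 899)/(s(54, -114) + z(-97)) = ((59 - 14)**2 - 899)/(1/(10 + 54) - 1/8*(-97)) = (45**2 - 899)/(1/64 + 97/8) = (2025 - 899)/(1/64 + 97/8) = 1126/(777/64) = 1126*(64/777) = 72064/777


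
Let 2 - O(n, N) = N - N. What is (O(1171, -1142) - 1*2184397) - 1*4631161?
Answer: -6815556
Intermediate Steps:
O(n, N) = 2 (O(n, N) = 2 - (N - N) = 2 - 1*0 = 2 + 0 = 2)
(O(1171, -1142) - 1*2184397) - 1*4631161 = (2 - 1*2184397) - 1*4631161 = (2 - 2184397) - 4631161 = -2184395 - 4631161 = -6815556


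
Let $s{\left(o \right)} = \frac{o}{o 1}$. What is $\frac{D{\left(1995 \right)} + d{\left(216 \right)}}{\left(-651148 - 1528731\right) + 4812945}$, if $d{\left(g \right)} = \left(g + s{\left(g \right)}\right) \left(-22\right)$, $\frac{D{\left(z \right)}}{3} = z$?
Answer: $\frac{1211}{2633066} \approx 0.00045992$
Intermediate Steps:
$D{\left(z \right)} = 3 z$
$s{\left(o \right)} = 1$ ($s{\left(o \right)} = \frac{o}{o} = 1$)
$d{\left(g \right)} = -22 - 22 g$ ($d{\left(g \right)} = \left(g + 1\right) \left(-22\right) = \left(1 + g\right) \left(-22\right) = -22 - 22 g$)
$\frac{D{\left(1995 \right)} + d{\left(216 \right)}}{\left(-651148 - 1528731\right) + 4812945} = \frac{3 \cdot 1995 - 4774}{\left(-651148 - 1528731\right) + 4812945} = \frac{5985 - 4774}{-2179879 + 4812945} = \frac{5985 - 4774}{2633066} = 1211 \cdot \frac{1}{2633066} = \frac{1211}{2633066}$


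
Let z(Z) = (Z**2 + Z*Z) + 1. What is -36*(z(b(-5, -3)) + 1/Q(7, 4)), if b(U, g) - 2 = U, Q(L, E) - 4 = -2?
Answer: -702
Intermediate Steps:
Q(L, E) = 2 (Q(L, E) = 4 - 2 = 2)
b(U, g) = 2 + U
z(Z) = 1 + 2*Z**2 (z(Z) = (Z**2 + Z**2) + 1 = 2*Z**2 + 1 = 1 + 2*Z**2)
-36*(z(b(-5, -3)) + 1/Q(7, 4)) = -36*((1 + 2*(2 - 5)**2) + 1/2) = -36*((1 + 2*(-3)**2) + 1/2) = -36*((1 + 2*9) + 1/2) = -36*((1 + 18) + 1/2) = -36*(19 + 1/2) = -36*39/2 = -702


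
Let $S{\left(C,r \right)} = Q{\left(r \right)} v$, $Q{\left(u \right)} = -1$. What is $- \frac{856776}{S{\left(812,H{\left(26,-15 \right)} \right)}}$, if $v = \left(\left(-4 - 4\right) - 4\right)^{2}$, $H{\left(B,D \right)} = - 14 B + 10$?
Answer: $\frac{35699}{6} \approx 5949.8$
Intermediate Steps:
$H{\left(B,D \right)} = 10 - 14 B$
$v = 144$ ($v = \left(\left(-4 - 4\right) - 4\right)^{2} = \left(-8 - 4\right)^{2} = \left(-12\right)^{2} = 144$)
$S{\left(C,r \right)} = -144$ ($S{\left(C,r \right)} = \left(-1\right) 144 = -144$)
$- \frac{856776}{S{\left(812,H{\left(26,-15 \right)} \right)}} = - \frac{856776}{-144} = \left(-856776\right) \left(- \frac{1}{144}\right) = \frac{35699}{6}$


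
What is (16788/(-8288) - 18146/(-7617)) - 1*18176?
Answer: -286855708661/15782424 ≈ -18176.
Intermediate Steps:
(16788/(-8288) - 18146/(-7617)) - 1*18176 = (16788*(-1/8288) - 18146*(-1/7617)) - 18176 = (-4197/2072 + 18146/7617) - 18176 = 5629963/15782424 - 18176 = -286855708661/15782424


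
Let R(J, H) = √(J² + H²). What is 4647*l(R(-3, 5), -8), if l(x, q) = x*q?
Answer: -37176*√34 ≈ -2.1677e+5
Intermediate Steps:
R(J, H) = √(H² + J²)
l(x, q) = q*x
4647*l(R(-3, 5), -8) = 4647*(-8*√(5² + (-3)²)) = 4647*(-8*√(25 + 9)) = 4647*(-8*√34) = -37176*√34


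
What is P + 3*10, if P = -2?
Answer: 28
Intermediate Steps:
P + 3*10 = -2 + 3*10 = -2 + 30 = 28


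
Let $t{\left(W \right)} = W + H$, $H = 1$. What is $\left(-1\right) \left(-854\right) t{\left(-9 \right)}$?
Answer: $-6832$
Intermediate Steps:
$t{\left(W \right)} = 1 + W$ ($t{\left(W \right)} = W + 1 = 1 + W$)
$\left(-1\right) \left(-854\right) t{\left(-9 \right)} = \left(-1\right) \left(-854\right) \left(1 - 9\right) = 854 \left(-8\right) = -6832$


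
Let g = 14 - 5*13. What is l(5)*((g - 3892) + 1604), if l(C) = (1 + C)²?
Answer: -84204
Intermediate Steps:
g = -51 (g = 14 - 65 = -51)
l(5)*((g - 3892) + 1604) = (1 + 5)²*((-51 - 3892) + 1604) = 6²*(-3943 + 1604) = 36*(-2339) = -84204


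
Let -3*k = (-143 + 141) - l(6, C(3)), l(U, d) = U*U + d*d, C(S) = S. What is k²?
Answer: 2209/9 ≈ 245.44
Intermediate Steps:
l(U, d) = U² + d²
k = 47/3 (k = -((-143 + 141) - (6² + 3²))/3 = -(-2 - (36 + 9))/3 = -(-2 - 1*45)/3 = -(-2 - 45)/3 = -⅓*(-47) = 47/3 ≈ 15.667)
k² = (47/3)² = 2209/9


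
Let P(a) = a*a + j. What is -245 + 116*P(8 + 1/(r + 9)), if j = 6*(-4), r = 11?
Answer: 448809/100 ≈ 4488.1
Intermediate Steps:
j = -24
P(a) = -24 + a² (P(a) = a*a - 24 = a² - 24 = -24 + a²)
-245 + 116*P(8 + 1/(r + 9)) = -245 + 116*(-24 + (8 + 1/(11 + 9))²) = -245 + 116*(-24 + (8 + 1/20)²) = -245 + 116*(-24 + (161/20)²) = -245 + 116*(-24 + 25921/400) = -245 + 116*(16321/400) = -245 + 473309/100 = 448809/100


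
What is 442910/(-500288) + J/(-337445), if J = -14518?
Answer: -71097291883/84409842080 ≈ -0.84229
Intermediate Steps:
442910/(-500288) + J/(-337445) = 442910/(-500288) - 14518/(-337445) = 442910*(-1/500288) - 14518*(-1/337445) = -221455/250144 + 14518/337445 = -71097291883/84409842080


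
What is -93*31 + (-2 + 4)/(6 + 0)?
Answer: -8648/3 ≈ -2882.7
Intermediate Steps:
-93*31 + (-2 + 4)/(6 + 0) = -2883 + 2/6 = -2883 + (⅙)*2 = -2883 + ⅓ = -8648/3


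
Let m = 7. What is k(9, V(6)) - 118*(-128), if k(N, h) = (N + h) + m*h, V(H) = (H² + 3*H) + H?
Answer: 15593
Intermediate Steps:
V(H) = H² + 4*H
k(N, h) = N + 8*h (k(N, h) = (N + h) + 7*h = N + 8*h)
k(9, V(6)) - 118*(-128) = (9 + 8*(6*(4 + 6))) - 118*(-128) = (9 + 8*(6*10)) + 15104 = (9 + 8*60) + 15104 = (9 + 480) + 15104 = 489 + 15104 = 15593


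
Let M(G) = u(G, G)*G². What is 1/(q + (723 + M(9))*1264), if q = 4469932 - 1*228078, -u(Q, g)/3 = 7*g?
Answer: -1/14194850 ≈ -7.0448e-8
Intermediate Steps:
u(Q, g) = -21*g
M(G) = -21*G³ (M(G) = (-21*G)*G² = -21*G³)
q = 4241854 (q = 4469932 - 228078 = 4241854)
1/(q + (723 + M(9))*1264) = 1/(4241854 + (723 - 21*9³)*1264) = 1/(4241854 + (723 - 21*729)*1264) = 1/(4241854 + (723 - 15309)*1264) = 1/(4241854 - 14586*1264) = 1/(4241854 - 18436704) = 1/(-14194850) = -1/14194850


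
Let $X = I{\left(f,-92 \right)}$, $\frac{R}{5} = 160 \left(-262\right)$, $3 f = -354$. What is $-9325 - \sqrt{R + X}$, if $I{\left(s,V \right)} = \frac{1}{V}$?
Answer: $-9325 - \frac{i \sqrt{443513623}}{46} \approx -9325.0 - 457.82 i$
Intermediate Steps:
$f = -118$ ($f = \frac{1}{3} \left(-354\right) = -118$)
$R = -209600$ ($R = 5 \cdot 160 \left(-262\right) = 5 \left(-41920\right) = -209600$)
$X = - \frac{1}{92}$ ($X = \frac{1}{-92} = - \frac{1}{92} \approx -0.01087$)
$-9325 - \sqrt{R + X} = -9325 - \sqrt{-209600 - \frac{1}{92}} = -9325 - \sqrt{- \frac{19283201}{92}} = -9325 - \frac{i \sqrt{443513623}}{46}$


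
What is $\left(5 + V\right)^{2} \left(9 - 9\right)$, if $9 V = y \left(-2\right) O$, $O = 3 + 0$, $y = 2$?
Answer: $0$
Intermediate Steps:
$O = 3$
$V = - \frac{4}{3}$ ($V = \frac{2 \left(-2\right) 3}{9} = \frac{\left(-4\right) 3}{9} = \frac{1}{9} \left(-12\right) = - \frac{4}{3} \approx -1.3333$)
$\left(5 + V\right)^{2} \left(9 - 9\right) = \left(5 - \frac{4}{3}\right)^{2} \left(9 - 9\right) = \left(\frac{11}{3}\right)^{2} \cdot 0 = \frac{121}{9} \cdot 0 = 0$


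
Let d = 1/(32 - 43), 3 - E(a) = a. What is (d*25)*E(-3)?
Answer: -150/11 ≈ -13.636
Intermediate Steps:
E(a) = 3 - a
d = -1/11 (d = 1/(-11) = -1/11 ≈ -0.090909)
(d*25)*E(-3) = (-1/11*25)*(3 - 1*(-3)) = -25*(3 + 3)/11 = -25/11*6 = -150/11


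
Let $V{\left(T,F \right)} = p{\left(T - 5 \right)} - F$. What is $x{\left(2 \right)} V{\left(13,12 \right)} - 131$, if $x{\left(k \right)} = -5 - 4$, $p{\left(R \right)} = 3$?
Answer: $-50$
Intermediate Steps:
$x{\left(k \right)} = -9$ ($x{\left(k \right)} = -5 - 4 = -9$)
$V{\left(T,F \right)} = 3 - F$
$x{\left(2 \right)} V{\left(13,12 \right)} - 131 = - 9 \left(3 - 12\right) - 131 = \left(-9\right) \left(-9\right) - 131 = 81 - 131 = -50$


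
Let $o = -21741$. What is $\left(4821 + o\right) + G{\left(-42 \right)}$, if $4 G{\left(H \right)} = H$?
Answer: $- \frac{33861}{2} \approx -16931.0$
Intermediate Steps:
$G{\left(H \right)} = \frac{H}{4}$
$\left(4821 + o\right) + G{\left(-42 \right)} = \left(4821 - 21741\right) + \frac{1}{4} \left(-42\right) = -16920 - \frac{21}{2} = - \frac{33861}{2}$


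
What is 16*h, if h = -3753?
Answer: -60048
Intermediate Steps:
16*h = 16*(-3753) = -60048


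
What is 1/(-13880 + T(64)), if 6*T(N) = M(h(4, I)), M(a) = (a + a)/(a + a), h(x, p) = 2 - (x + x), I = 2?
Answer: -6/83279 ≈ -7.2047e-5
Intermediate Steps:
h(x, p) = 2 - 2*x
M(a) = 1 (M(a) = (2*a)/((2*a)) = (2*a)*(1/(2*a)) = 1)
T(N) = ⅙ (T(N) = (⅙)*1 = ⅙)
1/(-13880 + T(64)) = 1/(-13880 + ⅙) = 1/(-83279/6) = -6/83279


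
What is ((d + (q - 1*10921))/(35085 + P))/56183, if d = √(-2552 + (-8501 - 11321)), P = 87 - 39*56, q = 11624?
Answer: 37/97545516 + I*√2486/617788268 ≈ 3.7931e-7 + 8.0707e-8*I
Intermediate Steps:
P = -2097 (P = 87 - 2184 = -2097)
d = 3*I*√2486 (d = √(-2552 - 19822) = √(-22374) = 3*I*√2486 ≈ 149.58*I)
((d + (q - 1*10921))/(35085 + P))/56183 = ((3*I*√2486 + (11624 - 1*10921))/(35085 - 2097))/56183 = ((3*I*√2486 + (11624 - 10921))/32988)*(1/56183) = ((3*I*√2486 + 703)*(1/32988))*(1/56183) = ((703 + 3*I*√2486)*(1/32988))*(1/56183) = (703/32988 + I*√2486/10996)*(1/56183) = 37/97545516 + I*√2486/617788268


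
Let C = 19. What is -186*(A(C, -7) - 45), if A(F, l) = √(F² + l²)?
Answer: 8370 - 186*√410 ≈ 4603.8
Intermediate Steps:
-186*(A(C, -7) - 45) = -186*(√(19² + (-7)²) - 45) = -186*(√(361 + 49) - 45) = -186*(√410 - 45) = -186*(-45 + √410) = 8370 - 186*√410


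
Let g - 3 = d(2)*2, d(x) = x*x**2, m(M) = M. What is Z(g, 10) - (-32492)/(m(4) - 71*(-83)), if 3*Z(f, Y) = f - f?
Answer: 32492/5897 ≈ 5.5099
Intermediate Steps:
d(x) = x**3
g = 19 (g = 3 + 2**3*2 = 3 + 8*2 = 3 + 16 = 19)
Z(f, Y) = 0 (Z(f, Y) = (f - f)/3 = (1/3)*0 = 0)
Z(g, 10) - (-32492)/(m(4) - 71*(-83)) = 0 - (-32492)/(4 - 71*(-83)) = 0 - (-32492)/(4 + 5893) = 0 - (-32492)/5897 = 0 - 1*(-32492/5897) = 0 + 32492/5897 = 32492/5897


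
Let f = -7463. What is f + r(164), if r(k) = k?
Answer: -7299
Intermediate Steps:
f + r(164) = -7463 + 164 = -7299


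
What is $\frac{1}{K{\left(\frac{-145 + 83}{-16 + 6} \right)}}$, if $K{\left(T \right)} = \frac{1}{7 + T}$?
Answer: $\frac{66}{5} \approx 13.2$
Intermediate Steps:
$\frac{1}{K{\left(\frac{-145 + 83}{-16 + 6} \right)}} = \frac{1}{\frac{1}{7 + \frac{-145 + 83}{-16 + 6}}} = \frac{1}{\frac{1}{7 - \frac{62}{-10}}} = \frac{1}{\frac{1}{7 - - \frac{31}{5}}} = \frac{1}{\frac{1}{7 + \frac{31}{5}}} = \frac{1}{\frac{1}{\frac{66}{5}}} = \frac{1}{\frac{5}{66}} = \frac{66}{5}$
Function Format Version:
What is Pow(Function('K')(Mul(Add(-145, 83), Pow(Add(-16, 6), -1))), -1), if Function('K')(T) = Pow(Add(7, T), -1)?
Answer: Rational(66, 5) ≈ 13.200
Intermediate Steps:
Pow(Function('K')(Mul(Add(-145, 83), Pow(Add(-16, 6), -1))), -1) = Pow(Pow(Add(7, Mul(Add(-145, 83), Pow(Add(-16, 6), -1))), -1), -1) = Pow(Pow(Add(7, Mul(-62, Pow(-10, -1))), -1), -1) = Pow(Pow(Add(7, Mul(-62, Rational(-1, 10))), -1), -1) = Pow(Pow(Add(7, Rational(31, 5)), -1), -1) = Pow(Pow(Rational(66, 5), -1), -1) = Pow(Rational(5, 66), -1) = Rational(66, 5)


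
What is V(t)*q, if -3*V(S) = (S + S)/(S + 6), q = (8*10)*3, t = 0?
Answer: 0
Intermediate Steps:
q = 240 (q = 80*3 = 240)
V(S) = -2*S/(3*(6 + S)) (V(S) = -(S + S)/(3*(S + 6)) = -2*S/(3*(6 + S)))
V(t)*q = -2*0/(18 + 3*0)*240 = -2*0/(18 + 0)*240 = -2*0/18*240 = -2*0*1/18*240 = 0*240 = 0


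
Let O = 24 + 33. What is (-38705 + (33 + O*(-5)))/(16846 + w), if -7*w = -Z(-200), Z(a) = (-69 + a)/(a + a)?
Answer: -109079600/47169069 ≈ -2.3125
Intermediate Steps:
Z(a) = (-69 + a)/(2*a) (Z(a) = (-69 + a)/((2*a)) = (-69 + a)*(1/(2*a)) = (-69 + a)/(2*a))
w = 269/2800 (w = -(-1)*(½)*(-69 - 200)/(-200)/7 = -(-1)*(½)*(-1/200)*(-269)/7 = -(-1)*269/(7*400) = -⅐*(-269/400) = 269/2800 ≈ 0.096071)
O = 57
(-38705 + (33 + O*(-5)))/(16846 + w) = (-38705 + (33 + 57*(-5)))/(16846 + 269/2800) = (-38705 + (33 - 285))/(47169069/2800) = (-38705 - 252)*(2800/47169069) = -38957*2800/47169069 = -109079600/47169069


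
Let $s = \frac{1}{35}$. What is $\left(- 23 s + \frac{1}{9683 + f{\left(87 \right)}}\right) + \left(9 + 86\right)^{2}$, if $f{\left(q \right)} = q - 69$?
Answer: $\frac{3064080287}{339535} \approx 9024.3$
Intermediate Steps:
$s = \frac{1}{35} \approx 0.028571$
$f{\left(q \right)} = -69 + q$
$\left(- 23 s + \frac{1}{9683 + f{\left(87 \right)}}\right) + \left(9 + 86\right)^{2} = \left(\left(-23\right) \frac{1}{35} + \frac{1}{9683 + \left(-69 + 87\right)}\right) + \left(9 + 86\right)^{2} = \left(- \frac{23}{35} + \frac{1}{9683 + 18}\right) + 95^{2} = \left(- \frac{23}{35} + \frac{1}{9701}\right) + 9025 = - \frac{223088}{339535} + 9025 = \frac{3064080287}{339535}$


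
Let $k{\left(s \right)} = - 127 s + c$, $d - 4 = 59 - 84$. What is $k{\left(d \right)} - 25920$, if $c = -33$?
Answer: $-23286$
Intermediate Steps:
$d = -21$ ($d = 4 + \left(59 - 84\right) = 4 - 25 = -21$)
$k{\left(s \right)} = -33 - 127 s$ ($k{\left(s \right)} = - 127 s - 33 = -33 - 127 s$)
$k{\left(d \right)} - 25920 = \left(-33 - -2667\right) - 25920 = \left(-33 + 2667\right) - 25920 = 2634 - 25920 = -23286$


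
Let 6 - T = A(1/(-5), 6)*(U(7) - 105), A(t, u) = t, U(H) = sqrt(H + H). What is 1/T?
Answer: -375/5611 - 5*sqrt(14)/5611 ≈ -0.070167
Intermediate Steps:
U(H) = sqrt(2)*sqrt(H) (U(H) = sqrt(2*H) = sqrt(2)*sqrt(H))
T = -15 + sqrt(14)/5 (T = 6 - (sqrt(2)*sqrt(7) - 105)/(-5) = 6 - (-1)*(sqrt(14) - 105)/5 = 6 - (-1)*(-105 + sqrt(14))/5 = 6 - (21 - sqrt(14)/5) = 6 + (-21 + sqrt(14)/5) = -15 + sqrt(14)/5 ≈ -14.252)
1/T = 1/(-15 + sqrt(14)/5)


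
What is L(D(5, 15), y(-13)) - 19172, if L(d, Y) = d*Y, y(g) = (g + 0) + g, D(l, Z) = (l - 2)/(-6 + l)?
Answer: -19094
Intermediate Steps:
D(l, Z) = (-2 + l)/(-6 + l)
y(g) = 2*g (y(g) = g + g = 2*g)
L(d, Y) = Y*d
L(D(5, 15), y(-13)) - 19172 = (2*(-13))*((-2 + 5)/(-6 + 5)) - 19172 = -26*3/(-1) - 19172 = -(-26)*3 - 19172 = -26*(-3) - 19172 = 78 - 19172 = -19094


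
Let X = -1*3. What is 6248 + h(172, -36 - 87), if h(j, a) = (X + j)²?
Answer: 34809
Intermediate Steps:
X = -3
h(j, a) = (-3 + j)²
6248 + h(172, -36 - 87) = 6248 + (-3 + 172)² = 6248 + 169² = 6248 + 28561 = 34809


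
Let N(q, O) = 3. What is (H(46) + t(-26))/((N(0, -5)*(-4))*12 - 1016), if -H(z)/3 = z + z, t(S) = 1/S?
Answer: 7177/30160 ≈ 0.23796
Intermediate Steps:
H(z) = -6*z (H(z) = -3*(z + z) = -6*z)
(H(46) + t(-26))/((N(0, -5)*(-4))*12 - 1016) = (-6*46 + 1/(-26))/((3*(-4))*12 - 1016) = (-276 - 1/26)/(-12*12 - 1016) = -7177/(26*(-144 - 1016)) = -7177/26/(-1160) = -7177/26*(-1/1160) = 7177/30160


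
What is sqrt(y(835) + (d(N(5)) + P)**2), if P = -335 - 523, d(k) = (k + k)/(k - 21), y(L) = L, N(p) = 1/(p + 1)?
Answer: sqrt(11516038379)/125 ≈ 858.50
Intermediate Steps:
N(p) = 1/(1 + p)
d(k) = 2*k/(-21 + k) (d(k) = (2*k)/(-21 + k) = 2*k/(-21 + k))
P = -858
sqrt(y(835) + (d(N(5)) + P)**2) = sqrt(835 + (2/((1 + 5)*(-21 + 1/(1 + 5))) - 858)**2) = sqrt(835 + (2/(6*(-21 + 1/6)) - 858)**2) = sqrt(835 + (2*(1/6)/(-21 + 1/6) - 858)**2) = sqrt(835 + (2*(1/6)/(-125/6) - 858)**2) = sqrt(835 + (2*(1/6)*(-6/125) - 858)**2) = sqrt(835 + (-2/125 - 858)**2) = sqrt(835 + (-107252/125)**2) = sqrt(835 + 11502991504/15625) = sqrt(11516038379/15625) = sqrt(11516038379)/125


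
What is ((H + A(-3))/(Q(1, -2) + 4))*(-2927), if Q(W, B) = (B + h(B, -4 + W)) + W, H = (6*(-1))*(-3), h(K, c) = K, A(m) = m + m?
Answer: -35124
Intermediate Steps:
A(m) = 2*m
H = 18 (H = -6*(-3) = 18)
Q(W, B) = W + 2*B (Q(W, B) = (B + B) + W = 2*B + W = W + 2*B)
((H + A(-3))/(Q(1, -2) + 4))*(-2927) = ((18 + 2*(-3))/((1 + 2*(-2)) + 4))*(-2927) = ((18 - 6)/((1 - 4) + 4))*(-2927) = (12/(-3 + 4))*(-2927) = (12/1)*(-2927) = (12*1)*(-2927) = 12*(-2927) = -35124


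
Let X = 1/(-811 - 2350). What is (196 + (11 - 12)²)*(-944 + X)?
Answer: -587845045/3161 ≈ -1.8597e+5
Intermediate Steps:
X = -1/3161 (X = 1/(-3161) = -1/3161 ≈ -0.00031636)
(196 + (11 - 12)²)*(-944 + X) = (196 + (11 - 12)²)*(-944 - 1/3161) = (196 + (-1)²)*(-2983985/3161) = (196 + 1)*(-2983985/3161) = 197*(-2983985/3161) = -587845045/3161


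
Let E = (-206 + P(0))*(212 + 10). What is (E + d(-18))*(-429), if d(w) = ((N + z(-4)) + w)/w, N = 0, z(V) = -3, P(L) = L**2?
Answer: 39237055/2 ≈ 1.9619e+7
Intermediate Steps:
E = -45732 (E = (-206 + 0**2)*(212 + 10) = (-206 + 0)*222 = -206*222 = -45732)
d(w) = (-3 + w)/w (d(w) = ((0 - 3) + w)/w = (-3 + w)/w)
(E + d(-18))*(-429) = (-45732 + (-3 - 18)/(-18))*(-429) = (-45732 - 1/18*(-21))*(-429) = (-45732 + 7/6)*(-429) = -274385/6*(-429) = 39237055/2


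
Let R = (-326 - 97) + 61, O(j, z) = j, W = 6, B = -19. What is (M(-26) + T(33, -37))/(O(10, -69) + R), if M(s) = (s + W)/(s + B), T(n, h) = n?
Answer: -301/3168 ≈ -0.095013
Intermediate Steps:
R = -362 (R = -423 + 61 = -362)
M(s) = (6 + s)/(-19 + s) (M(s) = (s + 6)/(s - 19) = (6 + s)/(-19 + s))
(M(-26) + T(33, -37))/(O(10, -69) + R) = ((6 - 26)/(-19 - 26) + 33)/(10 - 362) = (-20/(-45) + 33)/(-352) = (-1/45*(-20) + 33)*(-1/352) = (4/9 + 33)*(-1/352) = (301/9)*(-1/352) = -301/3168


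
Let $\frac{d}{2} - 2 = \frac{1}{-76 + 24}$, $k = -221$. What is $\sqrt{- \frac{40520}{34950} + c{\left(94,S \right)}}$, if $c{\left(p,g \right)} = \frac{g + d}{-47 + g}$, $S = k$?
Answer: $\frac{i \sqrt{51823834982790}}{12176580} \approx 0.59121 i$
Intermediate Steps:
$d = \frac{103}{26}$ ($d = 4 + \frac{2}{-76 + 24} = 4 + \frac{2}{-52} = 4 + 2 \left(- \frac{1}{52}\right) = 4 - \frac{1}{26} = \frac{103}{26} \approx 3.9615$)
$S = -221$
$c{\left(p,g \right)} = \frac{\frac{103}{26} + g}{-47 + g}$ ($c{\left(p,g \right)} = \frac{g + \frac{103}{26}}{-47 + g} = \frac{\frac{103}{26} + g}{-47 + g}$)
$\sqrt{- \frac{40520}{34950} + c{\left(94,S \right)}} = \sqrt{- \frac{40520}{34950} + \frac{\frac{103}{26} - 221}{-47 - 221}} = \sqrt{\left(-40520\right) \frac{1}{34950} + \frac{1}{-268} \left(- \frac{5643}{26}\right)} = \sqrt{- \frac{4052}{3495} - - \frac{5643}{6968}} = \sqrt{- \frac{4052}{3495} + \frac{5643}{6968}} = \sqrt{- \frac{8512051}{24353160}} = \frac{i \sqrt{51823834982790}}{12176580}$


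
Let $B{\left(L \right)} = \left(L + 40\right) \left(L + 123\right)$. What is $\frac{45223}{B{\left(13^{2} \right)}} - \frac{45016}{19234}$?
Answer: $- \frac{938708633}{586906276} \approx -1.5994$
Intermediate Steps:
$B{\left(L \right)} = \left(40 + L\right) \left(123 + L\right)$
$\frac{45223}{B{\left(13^{2} \right)}} - \frac{45016}{19234} = \frac{45223}{4920 + \left(13^{2}\right)^{2} + 163 \cdot 13^{2}} - \frac{45016}{19234} = \frac{45223}{4920 + 169^{2} + 163 \cdot 169} - \frac{22508}{9617} = \frac{45223}{4920 + 28561 + 27547} - \frac{22508}{9617} = \frac{45223}{61028} - \frac{22508}{9617} = - \frac{938708633}{586906276}$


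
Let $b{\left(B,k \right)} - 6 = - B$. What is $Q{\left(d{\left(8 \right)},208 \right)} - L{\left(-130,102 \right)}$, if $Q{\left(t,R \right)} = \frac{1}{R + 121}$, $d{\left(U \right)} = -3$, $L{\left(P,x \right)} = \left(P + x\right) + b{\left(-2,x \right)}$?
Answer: $\frac{6581}{329} \approx 20.003$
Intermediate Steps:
$b{\left(B,k \right)} = 6 - B$
$L{\left(P,x \right)} = 8 + P + x$ ($L{\left(P,x \right)} = \left(P + x\right) + \left(6 - -2\right) = \left(P + x\right) + \left(6 + 2\right) = \left(P + x\right) + 8 = 8 + P + x$)
$Q{\left(t,R \right)} = \frac{1}{121 + R}$
$Q{\left(d{\left(8 \right)},208 \right)} - L{\left(-130,102 \right)} = \frac{1}{121 + 208} - \left(8 - 130 + 102\right) = \frac{1}{329} - -20 = \frac{1}{329} + 20 = \frac{6581}{329}$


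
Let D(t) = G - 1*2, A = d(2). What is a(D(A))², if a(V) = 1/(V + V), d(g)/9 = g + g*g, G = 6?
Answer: 1/64 ≈ 0.015625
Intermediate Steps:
d(g) = 9*g + 9*g² (d(g) = 9*(g + g*g) = 9*(g + g²) = 9*g + 9*g²)
A = 54 (A = 9*2*(1 + 2) = 9*2*3 = 54)
D(t) = 4 (D(t) = 6 - 1*2 = 6 - 2 = 4)
a(V) = 1/(2*V)
a(D(A))² = ((½)/4)² = ((½)*(¼))² = (⅛)² = 1/64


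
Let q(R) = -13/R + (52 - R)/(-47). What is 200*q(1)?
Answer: -132400/47 ≈ -2817.0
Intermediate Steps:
q(R) = -52/47 - 13/R + R/47 (q(R) = -13/R + (52 - R)*(-1/47) = -13/R + (-52/47 + R/47) = -52/47 - 13/R + R/47)
200*q(1) = 200*((1/47)*(-611 + 1*(-52 + 1))/1) = 200*((1/47)*1*(-611 + 1*(-51))) = 200*((1/47)*1*(-611 - 51)) = 200*((1/47)*1*(-662)) = 200*(-662/47) = -132400/47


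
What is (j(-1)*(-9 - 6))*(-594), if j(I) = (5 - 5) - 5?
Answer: -44550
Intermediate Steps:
j(I) = -5 (j(I) = 0 - 5 = -5)
(j(-1)*(-9 - 6))*(-594) = -5*(-9 - 6)*(-594) = -5*(-15)*(-594) = 75*(-594) = -44550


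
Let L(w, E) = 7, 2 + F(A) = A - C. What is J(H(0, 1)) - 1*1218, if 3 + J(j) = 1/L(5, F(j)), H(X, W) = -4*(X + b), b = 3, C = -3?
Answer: -8546/7 ≈ -1220.9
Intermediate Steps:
F(A) = 1 + A (F(A) = -2 + (A - 1*(-3)) = -2 + (A + 3) = -2 + (3 + A) = 1 + A)
H(X, W) = -12 - 4*X (H(X, W) = -4*(X + 3) = -4*(3 + X) = -12 - 4*X)
J(j) = -20/7 (J(j) = -3 + 1/7 = -3 + ⅐ = -20/7)
J(H(0, 1)) - 1*1218 = -20/7 - 1*1218 = -20/7 - 1218 = -8546/7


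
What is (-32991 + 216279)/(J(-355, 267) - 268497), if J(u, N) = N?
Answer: -30548/44705 ≈ -0.68332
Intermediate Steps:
(-32991 + 216279)/(J(-355, 267) - 268497) = (-32991 + 216279)/(267 - 268497) = 183288/(-268230) = 183288*(-1/268230) = -30548/44705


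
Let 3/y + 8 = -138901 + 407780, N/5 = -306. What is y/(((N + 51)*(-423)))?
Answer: 1/56070089469 ≈ 1.7835e-11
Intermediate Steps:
N = -1530 (N = 5*(-306) = -1530)
y = 3/268871 (y = 3/(-8 + (-138901 + 407780)) = 3/(-8 + 268879) = 3/268871 ≈ 1.1158e-5)
y/(((N + 51)*(-423))) = 3/(268871*(((-1530 + 51)*(-423)))) = 3/(268871*((-1479*(-423)))) = (3/268871)/625617 = (3/268871)*(1/625617) = 1/56070089469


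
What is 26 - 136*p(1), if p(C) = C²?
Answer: -110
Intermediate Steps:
26 - 136*p(1) = 26 - 136*1² = 26 - 136*1 = 26 - 136 = -110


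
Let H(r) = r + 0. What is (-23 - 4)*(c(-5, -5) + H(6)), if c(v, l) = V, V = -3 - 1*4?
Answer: 27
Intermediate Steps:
V = -7 (V = -3 - 4 = -7)
c(v, l) = -7
H(r) = r
(-23 - 4)*(c(-5, -5) + H(6)) = (-23 - 4)*(-7 + 6) = -27*(-1) = 27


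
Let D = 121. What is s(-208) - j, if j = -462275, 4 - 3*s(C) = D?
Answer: 462236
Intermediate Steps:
s(C) = -39 (s(C) = 4/3 - ⅓*121 = 4/3 - 121/3 = -39)
s(-208) - j = -39 - 1*(-462275) = -39 + 462275 = 462236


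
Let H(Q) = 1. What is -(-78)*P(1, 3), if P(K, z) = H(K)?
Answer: 78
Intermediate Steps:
P(K, z) = 1
-(-78)*P(1, 3) = -(-78) = -78*(-1) = 78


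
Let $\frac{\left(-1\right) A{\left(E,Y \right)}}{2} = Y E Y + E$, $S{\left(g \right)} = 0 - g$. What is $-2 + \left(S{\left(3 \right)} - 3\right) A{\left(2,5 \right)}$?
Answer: $622$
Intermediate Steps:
$S{\left(g \right)} = - g$
$A{\left(E,Y \right)} = - 2 E - 2 E Y^{2}$ ($A{\left(E,Y \right)} = - 2 \left(Y E Y + E\right) = - 2 \left(E Y Y + E\right) = - 2 \left(E Y^{2} + E\right) = - 2 \left(E + E Y^{2}\right) = - 2 E - 2 E Y^{2}$)
$-2 + \left(S{\left(3 \right)} - 3\right) A{\left(2,5 \right)} = -2 + \left(\left(-1\right) 3 - 3\right) \left(\left(-2\right) 2 \left(1 + 5^{2}\right)\right) = -2 + \left(-3 - 3\right) \left(\left(-2\right) 2 \left(1 + 25\right)\right) = -2 - 6 \left(\left(-2\right) 2 \cdot 26\right) = -2 - -624 = -2 + 624 = 622$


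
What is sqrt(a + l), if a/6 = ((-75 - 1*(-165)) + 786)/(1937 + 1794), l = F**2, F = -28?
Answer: 2*sqrt(2733293290)/3731 ≈ 28.025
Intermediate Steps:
l = 784 (l = (-28)**2 = 784)
a = 5256/3731 (a = 6*(((-75 - 1*(-165)) + 786)/(1937 + 1794)) = 6*(((-75 + 165) + 786)/3731) = 6*((90 + 786)*(1/3731)) = 6*(876*(1/3731)) = 6*(876/3731) = 5256/3731 ≈ 1.4087)
sqrt(a + l) = sqrt(5256/3731 + 784) = sqrt(2930360/3731) = 2*sqrt(2733293290)/3731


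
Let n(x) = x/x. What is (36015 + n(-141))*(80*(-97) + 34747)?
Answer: 971963792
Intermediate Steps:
n(x) = 1
(36015 + n(-141))*(80*(-97) + 34747) = (36015 + 1)*(80*(-97) + 34747) = 36016*(-7760 + 34747) = 36016*26987 = 971963792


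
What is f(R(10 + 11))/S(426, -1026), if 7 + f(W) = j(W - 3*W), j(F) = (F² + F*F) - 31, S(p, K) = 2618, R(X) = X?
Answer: 1745/1309 ≈ 1.3331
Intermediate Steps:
j(F) = -31 + 2*F² (j(F) = (F² + F²) - 31 = 2*F² - 31 = -31 + 2*F²)
f(W) = -38 + 8*W² (f(W) = -7 + (-31 + 2*(W - 3*W)²) = -7 + (-31 + 2*(-2*W)²) = -7 + (-31 + 2*(4*W²)) = -7 + (-31 + 8*W²) = -38 + 8*W²)
f(R(10 + 11))/S(426, -1026) = (-38 + 8*(10 + 11)²)/2618 = (-38 + 8*21²)*(1/2618) = (-38 + 8*441)*(1/2618) = (-38 + 3528)*(1/2618) = 3490*(1/2618) = 1745/1309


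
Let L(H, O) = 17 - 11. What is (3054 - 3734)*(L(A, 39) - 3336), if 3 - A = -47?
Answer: 2264400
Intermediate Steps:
A = 50 (A = 3 - 1*(-47) = 3 + 47 = 50)
L(H, O) = 6
(3054 - 3734)*(L(A, 39) - 3336) = (3054 - 3734)*(6 - 3336) = -680*(-3330) = 2264400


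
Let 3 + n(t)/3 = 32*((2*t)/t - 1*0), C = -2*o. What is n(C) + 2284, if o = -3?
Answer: 2467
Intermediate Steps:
C = 6 (C = -2*(-3) = 6)
n(t) = 183 (n(t) = -9 + 3*(32*((2*t)/t - 1*0)) = -9 + 3*(32*(2 + 0)) = -9 + 3*(32*2) = -9 + 3*64 = -9 + 192 = 183)
n(C) + 2284 = 183 + 2284 = 2467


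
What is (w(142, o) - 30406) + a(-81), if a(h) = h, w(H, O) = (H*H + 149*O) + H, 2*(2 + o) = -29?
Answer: -25279/2 ≈ -12640.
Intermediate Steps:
o = -33/2 (o = -2 + (1/2)*(-29) = -2 - 29/2 = -33/2 ≈ -16.500)
w(H, O) = H + H**2 + 149*O (w(H, O) = (H**2 + 149*O) + H = H + H**2 + 149*O)
(w(142, o) - 30406) + a(-81) = ((142 + 142**2 + 149*(-33/2)) - 30406) - 81 = ((142 + 20164 - 4917/2) - 30406) - 81 = (35695/2 - 30406) - 81 = -25117/2 - 81 = -25279/2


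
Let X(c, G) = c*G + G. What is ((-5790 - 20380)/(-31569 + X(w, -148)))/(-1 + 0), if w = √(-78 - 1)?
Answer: -166006778/201539701 + 774632*I*√79/201539701 ≈ -0.82369 + 0.034162*I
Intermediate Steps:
w = I*√79 (w = √(-79) = I*√79 ≈ 8.8882*I)
X(c, G) = G + G*c (X(c, G) = G*c + G = G + G*c)
((-5790 - 20380)/(-31569 + X(w, -148)))/(-1 + 0) = ((-5790 - 20380)/(-31569 - 148*(1 + I*√79)))/(-1 + 0) = -26170/(-31569 + (-148 - 148*I*√79))/(-1) = -26170/(-31717 - 148*I*√79)*(-1) = 26170/(-31717 - 148*I*√79)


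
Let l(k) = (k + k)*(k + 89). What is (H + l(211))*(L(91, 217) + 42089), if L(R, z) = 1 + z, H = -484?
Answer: 5335589612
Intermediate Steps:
l(k) = 2*k*(89 + k) (l(k) = (2*k)*(89 + k) = 2*k*(89 + k))
(H + l(211))*(L(91, 217) + 42089) = (-484 + 2*211*(89 + 211))*((1 + 217) + 42089) = (-484 + 2*211*300)*(218 + 42089) = (-484 + 126600)*42307 = 126116*42307 = 5335589612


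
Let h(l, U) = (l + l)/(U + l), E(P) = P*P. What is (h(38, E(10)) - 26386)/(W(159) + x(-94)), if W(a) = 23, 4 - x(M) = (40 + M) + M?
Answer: -1820596/12075 ≈ -150.77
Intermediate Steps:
x(M) = -36 - 2*M (x(M) = 4 - ((40 + M) + M) = 4 - (40 + 2*M) = 4 + (-40 - 2*M) = -36 - 2*M)
E(P) = P²
h(l, U) = 2*l/(U + l) (h(l, U) = (2*l)/(U + l) = 2*l/(U + l))
(h(38, E(10)) - 26386)/(W(159) + x(-94)) = (2*38/(10² + 38) - 26386)/(23 + (-36 - 2*(-94))) = (2*38/(100 + 38) - 26386)/(23 + (-36 + 188)) = (2*38/138 - 26386)/(23 + 152) = (2*38*(1/138) - 26386)/175 = (38/69 - 26386)*(1/175) = -1820596/69*1/175 = -1820596/12075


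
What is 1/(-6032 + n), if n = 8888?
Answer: 1/2856 ≈ 0.00035014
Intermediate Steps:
1/(-6032 + n) = 1/(-6032 + 8888) = 1/2856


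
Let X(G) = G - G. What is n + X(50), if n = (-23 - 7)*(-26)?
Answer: 780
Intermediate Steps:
X(G) = 0
n = 780 (n = -30*(-26) = 780)
n + X(50) = 780 + 0 = 780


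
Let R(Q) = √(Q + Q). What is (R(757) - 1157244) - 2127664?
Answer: -3284908 + √1514 ≈ -3.2849e+6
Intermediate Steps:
R(Q) = √2*√Q (R(Q) = √(2*Q) = √2*√Q)
(R(757) - 1157244) - 2127664 = (√2*√757 - 1157244) - 2127664 = (√1514 - 1157244) - 2127664 = (-1157244 + √1514) - 2127664 = -3284908 + √1514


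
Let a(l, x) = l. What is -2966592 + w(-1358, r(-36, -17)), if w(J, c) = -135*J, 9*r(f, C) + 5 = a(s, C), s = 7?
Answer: -2783262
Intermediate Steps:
r(f, C) = 2/9 (r(f, C) = -5/9 + (⅑)*7 = -5/9 + 7/9 = 2/9)
-2966592 + w(-1358, r(-36, -17)) = -2966592 - 135*(-1358) = -2966592 + 183330 = -2783262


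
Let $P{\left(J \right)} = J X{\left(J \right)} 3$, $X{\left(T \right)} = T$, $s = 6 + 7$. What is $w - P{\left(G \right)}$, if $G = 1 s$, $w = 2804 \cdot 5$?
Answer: $13513$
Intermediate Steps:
$s = 13$
$w = 14020$
$G = 13$ ($G = 1 \cdot 13 = 13$)
$P{\left(J \right)} = 3 J^{2}$ ($P{\left(J \right)} = J J 3 = J^{2} \cdot 3 = 3 J^{2}$)
$w - P{\left(G \right)} = 14020 - 3 \cdot 13^{2} = 14020 - 3 \cdot 169 = 14020 - 507 = 13513$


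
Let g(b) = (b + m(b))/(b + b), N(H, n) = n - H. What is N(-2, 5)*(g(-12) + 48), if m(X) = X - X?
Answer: 679/2 ≈ 339.50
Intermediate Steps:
m(X) = 0
g(b) = ½ (g(b) = (b + 0)/(b + b) = b/((2*b)) = b*(1/(2*b)) = ½)
N(-2, 5)*(g(-12) + 48) = (5 - 1*(-2))*(½ + 48) = (5 + 2)*(97/2) = 7*(97/2) = 679/2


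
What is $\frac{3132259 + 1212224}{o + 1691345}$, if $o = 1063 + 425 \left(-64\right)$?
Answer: $\frac{4344483}{1665208} \approx 2.609$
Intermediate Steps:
$o = -26137$ ($o = 1063 - 27200 = -26137$)
$\frac{3132259 + 1212224}{o + 1691345} = \frac{3132259 + 1212224}{-26137 + 1691345} = \frac{4344483}{1665208}$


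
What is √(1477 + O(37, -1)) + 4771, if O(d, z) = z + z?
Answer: 4771 + 5*√59 ≈ 4809.4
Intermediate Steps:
O(d, z) = 2*z
√(1477 + O(37, -1)) + 4771 = √(1477 + 2*(-1)) + 4771 = √(1477 - 2) + 4771 = √1475 + 4771 = 5*√59 + 4771 = 4771 + 5*√59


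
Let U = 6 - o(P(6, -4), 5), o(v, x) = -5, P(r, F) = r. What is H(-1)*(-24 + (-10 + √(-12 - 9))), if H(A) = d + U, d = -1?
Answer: -340 + 10*I*√21 ≈ -340.0 + 45.826*I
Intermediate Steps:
U = 11 (U = 6 - 1*(-5) = 6 + 5 = 11)
H(A) = 10 (H(A) = -1 + 11 = 10)
H(-1)*(-24 + (-10 + √(-12 - 9))) = 10*(-24 + (-10 + √(-12 - 9))) = 10*(-24 + (-10 + √(-21))) = 10*(-24 + (-10 + I*√21)) = 10*(-34 + I*√21) = -340 + 10*I*√21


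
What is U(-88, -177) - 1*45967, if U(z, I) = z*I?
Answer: -30391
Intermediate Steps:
U(z, I) = I*z
U(-88, -177) - 1*45967 = -177*(-88) - 1*45967 = 15576 - 45967 = -30391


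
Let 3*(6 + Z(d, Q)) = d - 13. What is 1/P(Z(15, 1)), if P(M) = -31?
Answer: -1/31 ≈ -0.032258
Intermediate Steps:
Z(d, Q) = -31/3 + d/3 (Z(d, Q) = -6 + (d - 13)/3 = -6 + (-13 + d)/3 = -6 + (-13/3 + d/3) = -31/3 + d/3)
1/P(Z(15, 1)) = 1/(-31) = -1/31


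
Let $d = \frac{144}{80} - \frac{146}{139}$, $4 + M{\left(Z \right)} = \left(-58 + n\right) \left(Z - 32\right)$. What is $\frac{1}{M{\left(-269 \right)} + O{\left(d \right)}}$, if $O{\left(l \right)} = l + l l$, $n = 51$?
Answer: $\frac{483025}{1016435111} \approx 0.00047521$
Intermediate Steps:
$M{\left(Z \right)} = 220 - 7 Z$ ($M{\left(Z \right)} = -4 + \left(-58 + 51\right) \left(Z - 32\right) = -4 - 7 \left(-32 + Z\right) = -4 - \left(-224 + 7 Z\right) = 220 - 7 Z$)
$d = \frac{521}{695}$ ($d = 144 \cdot \frac{1}{80} - \frac{146}{139} = \frac{9}{5} - \frac{146}{139} = \frac{521}{695} \approx 0.74964$)
$O{\left(l \right)} = l + l^{2}$
$\frac{1}{M{\left(-269 \right)} + O{\left(d \right)}} = \frac{1}{\left(220 - -1883\right) + \frac{521 \left(1 + \frac{521}{695}\right)}{695}} = \frac{1}{\left(220 + 1883\right) + \frac{521}{695} \cdot \frac{1216}{695}} = \frac{1}{2103 + \frac{633536}{483025}} = \frac{1}{\frac{1016435111}{483025}} = \frac{483025}{1016435111}$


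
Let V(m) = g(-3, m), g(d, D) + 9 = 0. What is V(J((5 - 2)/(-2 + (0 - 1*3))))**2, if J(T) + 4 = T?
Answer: 81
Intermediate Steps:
g(d, D) = -9 (g(d, D) = -9 + 0 = -9)
J(T) = -4 + T
V(m) = -9
V(J((5 - 2)/(-2 + (0 - 1*3))))**2 = (-9)**2 = 81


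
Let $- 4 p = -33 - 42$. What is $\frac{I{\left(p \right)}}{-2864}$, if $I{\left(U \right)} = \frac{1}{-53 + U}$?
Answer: $\frac{1}{98092} \approx 1.0195 \cdot 10^{-5}$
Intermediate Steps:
$p = \frac{75}{4}$ ($p = - \frac{-33 - 42}{4} = \left(- \frac{1}{4}\right) \left(-75\right) = \frac{75}{4} \approx 18.75$)
$\frac{I{\left(p \right)}}{-2864} = \frac{1}{\left(-53 + \frac{75}{4}\right) \left(-2864\right)} = \frac{1}{- \frac{137}{4}} \left(- \frac{1}{2864}\right) = \left(- \frac{4}{137}\right) \left(- \frac{1}{2864}\right) = \frac{1}{98092}$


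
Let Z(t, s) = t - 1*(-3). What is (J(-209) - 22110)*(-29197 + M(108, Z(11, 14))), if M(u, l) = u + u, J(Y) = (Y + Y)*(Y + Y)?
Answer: -4422906334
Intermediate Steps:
J(Y) = 4*Y² (J(Y) = (2*Y)*(2*Y) = 4*Y²)
Z(t, s) = 3 + t (Z(t, s) = t + 3 = 3 + t)
M(u, l) = 2*u
(J(-209) - 22110)*(-29197 + M(108, Z(11, 14))) = (4*(-209)² - 22110)*(-29197 + 2*108) = (4*43681 - 22110)*(-29197 + 216) = (174724 - 22110)*(-28981) = 152614*(-28981) = -4422906334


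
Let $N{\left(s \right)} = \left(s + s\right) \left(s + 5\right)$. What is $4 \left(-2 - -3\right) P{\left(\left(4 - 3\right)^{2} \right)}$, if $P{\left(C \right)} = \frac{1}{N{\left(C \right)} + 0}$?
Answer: $\frac{1}{3} \approx 0.33333$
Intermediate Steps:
$N{\left(s \right)} = 2 s \left(5 + s\right)$
$P{\left(C \right)} = \frac{1}{2 C \left(5 + C\right)}$ ($P{\left(C \right)} = \frac{1}{2 C \left(5 + C\right) + 0} = \frac{1}{2 C \left(5 + C\right)}$)
$4 \left(-2 - -3\right) P{\left(\left(4 - 3\right)^{2} \right)} = 4 \left(-2 - -3\right) \frac{1}{2 \left(4 - 3\right)^{2} \left(5 + \left(4 - 3\right)^{2}\right)} = 4 \left(-2 + 3\right) \frac{1}{2 \cdot 1^{2} \left(5 + 1^{2}\right)} = 4 \cdot 1 \frac{1}{2 \cdot 1 \left(5 + 1\right)} = 4 \cdot \frac{1}{2} \cdot 1 \cdot \frac{1}{6} = 4 \cdot \frac{1}{12} = \frac{1}{3}$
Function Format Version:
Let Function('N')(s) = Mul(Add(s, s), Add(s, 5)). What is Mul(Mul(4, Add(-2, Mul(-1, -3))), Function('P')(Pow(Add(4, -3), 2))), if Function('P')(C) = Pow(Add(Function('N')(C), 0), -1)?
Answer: Rational(1, 3) ≈ 0.33333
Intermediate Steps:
Function('N')(s) = Mul(2, s, Add(5, s)) (Function('N')(s) = Mul(Mul(2, s), Add(5, s)) = Mul(2, s, Add(5, s)))
Function('P')(C) = Mul(Rational(1, 2), Pow(C, -1), Pow(Add(5, C), -1)) (Function('P')(C) = Pow(Add(Mul(2, C, Add(5, C)), 0), -1) = Pow(Mul(2, C, Add(5, C)), -1) = Mul(Rational(1, 2), Pow(C, -1), Pow(Add(5, C), -1)))
Mul(Mul(4, Add(-2, Mul(-1, -3))), Function('P')(Pow(Add(4, -3), 2))) = Mul(Mul(4, Add(-2, Mul(-1, -3))), Mul(Rational(1, 2), Pow(Pow(Add(4, -3), 2), -1), Pow(Add(5, Pow(Add(4, -3), 2)), -1))) = Mul(Mul(4, Add(-2, 3)), Mul(Rational(1, 2), Pow(Pow(1, 2), -1), Pow(Add(5, Pow(1, 2)), -1))) = Mul(Mul(4, 1), Mul(Rational(1, 2), Pow(1, -1), Pow(Add(5, 1), -1))) = Mul(4, Mul(Rational(1, 2), 1, Pow(6, -1))) = Mul(4, Mul(Rational(1, 2), 1, Rational(1, 6))) = Mul(4, Rational(1, 12)) = Rational(1, 3)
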